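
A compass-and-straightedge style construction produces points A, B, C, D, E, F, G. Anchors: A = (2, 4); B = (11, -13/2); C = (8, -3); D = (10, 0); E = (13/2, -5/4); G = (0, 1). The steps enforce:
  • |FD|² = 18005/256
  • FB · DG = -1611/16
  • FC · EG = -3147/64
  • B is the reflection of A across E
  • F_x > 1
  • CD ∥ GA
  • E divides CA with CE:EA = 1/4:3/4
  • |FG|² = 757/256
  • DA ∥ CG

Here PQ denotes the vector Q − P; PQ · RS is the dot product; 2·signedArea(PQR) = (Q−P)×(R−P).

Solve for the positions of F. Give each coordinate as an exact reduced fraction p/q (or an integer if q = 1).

F = (13/8, 7/16)

1. F_x = 13/8  [FC · EG = -3147/64 ∩ FB · DG = -1611/16]
2. F_y = 7/16  [FC · EG = -3147/64 ∩ FB · DG = -1611/16]
   → F = (13/8, 7/16)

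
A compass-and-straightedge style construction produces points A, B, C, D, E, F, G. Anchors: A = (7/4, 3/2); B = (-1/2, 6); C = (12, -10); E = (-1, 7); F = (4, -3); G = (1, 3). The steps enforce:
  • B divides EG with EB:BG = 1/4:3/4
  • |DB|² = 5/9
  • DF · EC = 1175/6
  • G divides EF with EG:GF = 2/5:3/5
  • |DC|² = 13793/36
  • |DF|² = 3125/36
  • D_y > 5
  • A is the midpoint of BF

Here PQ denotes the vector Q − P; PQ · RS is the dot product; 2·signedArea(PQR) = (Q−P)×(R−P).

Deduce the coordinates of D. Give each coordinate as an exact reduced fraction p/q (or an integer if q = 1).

1. D_x = -1/6  [line -13·x + 17·y + -557/6 = 0 ∩ |DF|² = 3125/36]
2. D_y = 16/3  [line -13·x + 17·y + -557/6 = 0 ∩ |DF|² = 3125/36]
   → D = (-1/6, 16/3)

D = (-1/6, 16/3)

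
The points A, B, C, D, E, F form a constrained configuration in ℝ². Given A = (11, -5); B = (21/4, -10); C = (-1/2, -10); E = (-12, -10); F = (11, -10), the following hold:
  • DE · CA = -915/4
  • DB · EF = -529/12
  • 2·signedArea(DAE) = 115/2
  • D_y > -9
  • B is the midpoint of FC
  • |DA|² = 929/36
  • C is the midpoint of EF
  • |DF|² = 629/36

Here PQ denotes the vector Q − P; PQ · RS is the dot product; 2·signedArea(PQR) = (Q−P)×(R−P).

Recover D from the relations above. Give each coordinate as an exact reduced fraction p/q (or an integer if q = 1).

1. D_x = 43/6  [DE · CA = -915/4 ∩ 2·signedArea(DAE) = 115/2]
2. D_y = -25/3  [DE · CA = -915/4 ∩ 2·signedArea(DAE) = 115/2]
   → D = (43/6, -25/3)

D = (43/6, -25/3)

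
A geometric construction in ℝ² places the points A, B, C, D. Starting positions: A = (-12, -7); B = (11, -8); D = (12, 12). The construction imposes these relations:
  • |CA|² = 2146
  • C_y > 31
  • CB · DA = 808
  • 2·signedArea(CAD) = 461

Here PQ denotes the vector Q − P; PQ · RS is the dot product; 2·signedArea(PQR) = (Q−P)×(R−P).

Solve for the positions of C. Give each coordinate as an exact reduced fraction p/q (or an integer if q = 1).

1. C_x = 13  [CB · DA = 808 ∩ 2·signedArea(CAD) = 461]
2. C_y = 32  [CB · DA = 808 ∩ 2·signedArea(CAD) = 461]
   → C = (13, 32)

C = (13, 32)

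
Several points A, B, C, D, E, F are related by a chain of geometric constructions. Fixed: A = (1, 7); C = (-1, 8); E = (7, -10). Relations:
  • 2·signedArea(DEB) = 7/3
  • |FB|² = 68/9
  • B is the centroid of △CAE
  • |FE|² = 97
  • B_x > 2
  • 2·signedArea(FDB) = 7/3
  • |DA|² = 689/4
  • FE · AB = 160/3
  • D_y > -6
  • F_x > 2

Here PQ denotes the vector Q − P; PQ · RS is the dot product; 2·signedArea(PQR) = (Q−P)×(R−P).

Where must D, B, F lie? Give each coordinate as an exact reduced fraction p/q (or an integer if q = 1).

B = (7/3, 5/3)
D = (5, -11/2)
F = (3, -1)

1. B_x = 7/3  [B is the centroid of △CAE]
2. B_y = 5/3  [B is the centroid of △CAE]
   → B = (7/3, 5/3)
3. F_x = 3  [line -4/3·x + 16/3·y + 28/3 = 0 ∩ |FB|² = 68/9]
4. F_y = -1  [line -4/3·x + 16/3·y + 28/3 = 0 ∩ |FB|² = 68/9]
   → F = (3, -1)
5. D_x = 5  [2·signedArea(DEB) = 7/3 ∩ 2·signedArea(FDB) = 7/3]
6. D_y = -11/2  [2·signedArea(DEB) = 7/3 ∩ 2·signedArea(FDB) = 7/3]
   → D = (5, -11/2)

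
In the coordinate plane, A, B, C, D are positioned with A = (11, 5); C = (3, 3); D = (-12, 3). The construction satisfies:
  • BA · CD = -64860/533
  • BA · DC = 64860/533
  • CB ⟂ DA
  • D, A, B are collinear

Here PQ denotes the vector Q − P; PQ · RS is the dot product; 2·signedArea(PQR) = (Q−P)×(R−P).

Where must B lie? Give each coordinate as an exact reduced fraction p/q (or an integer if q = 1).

B = (1539/533, 2289/533)

1. B_x = 1539/533  [D, A, B are collinear ∩ CB ⟂ DA]
2. B_y = 2289/533  [D, A, B are collinear ∩ CB ⟂ DA]
   → B = (1539/533, 2289/533)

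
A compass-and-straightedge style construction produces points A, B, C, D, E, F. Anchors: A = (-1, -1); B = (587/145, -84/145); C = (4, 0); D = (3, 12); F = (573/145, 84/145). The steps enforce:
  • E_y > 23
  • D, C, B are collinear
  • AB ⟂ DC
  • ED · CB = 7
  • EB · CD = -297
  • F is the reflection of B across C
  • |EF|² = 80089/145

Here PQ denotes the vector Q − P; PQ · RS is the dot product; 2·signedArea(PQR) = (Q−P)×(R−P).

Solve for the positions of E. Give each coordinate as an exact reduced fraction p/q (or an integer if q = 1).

1. E_x = 2  [line -7/145·x + 84/145·y + -2002/145 = 0 ∩ |EF|² = 80089/145]
2. E_y = 24  [line -7/145·x + 84/145·y + -2002/145 = 0 ∩ |EF|² = 80089/145]
   → E = (2, 24)

E = (2, 24)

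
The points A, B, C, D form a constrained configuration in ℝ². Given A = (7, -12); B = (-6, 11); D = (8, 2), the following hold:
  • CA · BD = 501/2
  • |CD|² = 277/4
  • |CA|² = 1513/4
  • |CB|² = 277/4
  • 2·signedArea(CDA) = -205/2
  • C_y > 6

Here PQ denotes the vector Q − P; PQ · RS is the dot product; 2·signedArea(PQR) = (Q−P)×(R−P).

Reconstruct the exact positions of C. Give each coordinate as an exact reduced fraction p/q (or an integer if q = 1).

1. C_x = 1  [2·signedArea(CDA) = -205/2 ∩ CA · BD = 501/2]
2. C_y = 13/2  [2·signedArea(CDA) = -205/2 ∩ CA · BD = 501/2]
   → C = (1, 13/2)

C = (1, 13/2)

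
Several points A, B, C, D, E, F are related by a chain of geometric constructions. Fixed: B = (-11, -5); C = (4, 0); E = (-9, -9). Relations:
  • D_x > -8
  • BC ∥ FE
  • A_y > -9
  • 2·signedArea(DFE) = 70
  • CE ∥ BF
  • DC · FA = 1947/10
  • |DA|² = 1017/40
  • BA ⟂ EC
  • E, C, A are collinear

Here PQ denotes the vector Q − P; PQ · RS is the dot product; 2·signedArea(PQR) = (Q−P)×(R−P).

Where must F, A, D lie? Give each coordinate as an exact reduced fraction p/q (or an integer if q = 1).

A = (-212/25, -216/25)
D = (-29/4, -15/4)
F = (-24, -14)

1. F_x = -24  [BC ∥ FE ∩ CE ∥ BF]
2. F_y = -14  [BC ∥ FE ∩ CE ∥ BF]
   → F = (-24, -14)
3. A_x = -212/25  [E, C, A are collinear ∩ BA ⟂ EC]
4. A_y = -216/25  [E, C, A are collinear ∩ BA ⟂ EC]
   → A = (-212/25, -216/25)
5. D_x = -29/4  [2·signedArea(DFE) = 70 ∩ DC · FA = 1947/10]
6. D_y = -15/4  [2·signedArea(DFE) = 70 ∩ DC · FA = 1947/10]
   → D = (-29/4, -15/4)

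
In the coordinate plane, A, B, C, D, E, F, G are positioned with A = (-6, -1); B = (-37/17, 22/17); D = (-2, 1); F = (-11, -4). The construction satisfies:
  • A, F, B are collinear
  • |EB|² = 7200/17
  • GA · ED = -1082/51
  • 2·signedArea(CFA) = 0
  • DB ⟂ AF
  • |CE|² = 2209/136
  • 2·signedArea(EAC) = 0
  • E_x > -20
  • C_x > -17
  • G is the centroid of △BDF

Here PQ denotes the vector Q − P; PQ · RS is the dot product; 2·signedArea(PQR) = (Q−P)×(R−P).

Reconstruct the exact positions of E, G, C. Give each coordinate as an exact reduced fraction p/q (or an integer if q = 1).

1. G_x = -86/17  [G is the centroid of △BDF]
2. G_y = -29/51  [G is the centroid of △BDF]
   → G = (-86/17, -29/51)
3. E_x = -337/17  [line 16/17·x + 22/51·y + 68/3 = 0 ∩ |EB|² = 7200/17]
4. E_y = -158/17  [line 16/17·x + 22/51·y + 68/3 = 0 ∩ |EB|² = 7200/17]
   → E = (-337/17, -158/17)
5. C_x = -1113/68  [line -141/17·x + 235/17·y + -611/17 = 0 ∩ |CE|² = 2209/136]
6. C_y = -491/68  [line -141/17·x + 235/17·y + -611/17 = 0 ∩ |CE|² = 2209/136]
   → C = (-1113/68, -491/68)

C = (-1113/68, -491/68)
E = (-337/17, -158/17)
G = (-86/17, -29/51)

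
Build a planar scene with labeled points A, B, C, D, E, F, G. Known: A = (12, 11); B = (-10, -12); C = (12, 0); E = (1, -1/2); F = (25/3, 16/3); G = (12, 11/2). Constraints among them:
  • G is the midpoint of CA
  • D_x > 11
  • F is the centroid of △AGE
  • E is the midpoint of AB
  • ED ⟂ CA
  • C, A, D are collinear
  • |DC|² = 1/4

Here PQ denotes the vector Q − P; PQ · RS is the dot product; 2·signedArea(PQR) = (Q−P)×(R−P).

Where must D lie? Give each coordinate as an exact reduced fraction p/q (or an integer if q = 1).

1. D_x = 12  [C, A, D are collinear ∩ ED ⟂ CA]
2. D_y = -1/2  [C, A, D are collinear ∩ ED ⟂ CA]
   → D = (12, -1/2)

D = (12, -1/2)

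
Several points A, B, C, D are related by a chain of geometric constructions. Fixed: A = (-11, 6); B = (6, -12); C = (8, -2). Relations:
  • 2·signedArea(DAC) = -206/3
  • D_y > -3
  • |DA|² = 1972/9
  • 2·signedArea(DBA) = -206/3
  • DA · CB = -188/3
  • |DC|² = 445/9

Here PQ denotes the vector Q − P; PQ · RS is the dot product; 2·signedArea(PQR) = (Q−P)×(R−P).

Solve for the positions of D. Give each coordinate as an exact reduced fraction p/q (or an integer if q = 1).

1. D_x = 1  [2·signedArea(DBA) = -206/3 ∩ 2·signedArea(DAC) = -206/3]
2. D_y = -8/3  [2·signedArea(DBA) = -206/3 ∩ 2·signedArea(DAC) = -206/3]
   → D = (1, -8/3)

D = (1, -8/3)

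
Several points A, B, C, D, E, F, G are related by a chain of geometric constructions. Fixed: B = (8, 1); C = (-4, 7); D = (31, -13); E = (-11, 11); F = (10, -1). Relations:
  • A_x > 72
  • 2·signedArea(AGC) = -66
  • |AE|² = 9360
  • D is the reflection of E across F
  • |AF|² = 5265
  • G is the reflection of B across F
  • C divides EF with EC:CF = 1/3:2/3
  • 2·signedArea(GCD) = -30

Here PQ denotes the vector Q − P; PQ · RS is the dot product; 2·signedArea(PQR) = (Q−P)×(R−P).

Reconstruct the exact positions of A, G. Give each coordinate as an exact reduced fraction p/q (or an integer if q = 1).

A = (73, -37)
G = (12, -3)

1. G_x = 12  [G is the reflection of B across F]
2. G_y = -3  [G is the reflection of B across F]
   → G = (12, -3)
3. A_x = 73  [line -10·x + -16·y + 138 = 0 ∩ |AE|² = 9360]
4. A_y = -37  [line -10·x + -16·y + 138 = 0 ∩ |AE|² = 9360]
   → A = (73, -37)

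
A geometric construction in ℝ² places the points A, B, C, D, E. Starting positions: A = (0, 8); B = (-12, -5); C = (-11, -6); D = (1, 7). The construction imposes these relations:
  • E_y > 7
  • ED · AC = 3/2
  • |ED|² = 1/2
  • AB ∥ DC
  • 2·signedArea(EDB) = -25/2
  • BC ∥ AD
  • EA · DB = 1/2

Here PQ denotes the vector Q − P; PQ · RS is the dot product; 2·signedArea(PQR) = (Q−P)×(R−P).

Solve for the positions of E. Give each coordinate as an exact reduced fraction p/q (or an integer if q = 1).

1. E_x = 1/2  [2·signedArea(EDB) = -25/2 ∩ ED · AC = 3/2]
2. E_y = 15/2  [2·signedArea(EDB) = -25/2 ∩ ED · AC = 3/2]
   → E = (1/2, 15/2)

E = (1/2, 15/2)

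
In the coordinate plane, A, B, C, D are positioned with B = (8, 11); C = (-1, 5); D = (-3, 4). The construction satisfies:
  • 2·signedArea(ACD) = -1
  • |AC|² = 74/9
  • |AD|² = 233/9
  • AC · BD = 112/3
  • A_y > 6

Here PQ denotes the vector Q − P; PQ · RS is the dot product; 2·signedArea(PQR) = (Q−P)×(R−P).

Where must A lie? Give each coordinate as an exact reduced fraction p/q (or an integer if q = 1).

A = (4/3, 20/3)

1. A_x = 4/3  [2·signedArea(ACD) = -1 ∩ AC · BD = 112/3]
2. A_y = 20/3  [2·signedArea(ACD) = -1 ∩ AC · BD = 112/3]
   → A = (4/3, 20/3)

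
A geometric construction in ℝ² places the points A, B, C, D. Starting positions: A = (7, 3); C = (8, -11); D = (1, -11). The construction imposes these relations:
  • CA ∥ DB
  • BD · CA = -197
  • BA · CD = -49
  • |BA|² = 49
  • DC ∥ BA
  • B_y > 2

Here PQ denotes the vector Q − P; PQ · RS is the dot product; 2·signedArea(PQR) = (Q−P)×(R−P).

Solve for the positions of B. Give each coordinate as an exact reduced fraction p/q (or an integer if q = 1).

1. B_x = 0  [DC ∥ BA ∩ CA ∥ DB]
2. B_y = 3  [DC ∥ BA ∩ CA ∥ DB]
   → B = (0, 3)

B = (0, 3)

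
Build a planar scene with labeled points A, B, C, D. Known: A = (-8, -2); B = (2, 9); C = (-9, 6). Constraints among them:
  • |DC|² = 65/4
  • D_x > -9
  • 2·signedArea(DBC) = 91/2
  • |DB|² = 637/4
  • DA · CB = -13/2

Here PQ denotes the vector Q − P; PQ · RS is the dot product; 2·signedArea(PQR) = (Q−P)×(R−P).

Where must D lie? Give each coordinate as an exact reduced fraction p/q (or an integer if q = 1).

1. D_x = -17/2  [2·signedArea(DBC) = 91/2 ∩ DA · CB = -13/2]
2. D_y = 2  [2·signedArea(DBC) = 91/2 ∩ DA · CB = -13/2]
   → D = (-17/2, 2)

D = (-17/2, 2)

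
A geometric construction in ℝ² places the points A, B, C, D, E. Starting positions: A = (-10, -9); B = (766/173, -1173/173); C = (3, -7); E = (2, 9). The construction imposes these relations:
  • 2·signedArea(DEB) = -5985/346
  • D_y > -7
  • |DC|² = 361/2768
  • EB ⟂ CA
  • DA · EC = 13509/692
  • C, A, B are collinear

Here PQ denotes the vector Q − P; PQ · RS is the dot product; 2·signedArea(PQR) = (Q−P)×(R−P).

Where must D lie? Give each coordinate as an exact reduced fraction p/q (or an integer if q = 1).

1. D_x = 2323/692  [2·signedArea(DEB) = -5985/346 ∩ DA · EC = 13509/692]
2. D_y = -2403/346  [2·signedArea(DEB) = -5985/346 ∩ DA · EC = 13509/692]
   → D = (2323/692, -2403/346)

D = (2323/692, -2403/346)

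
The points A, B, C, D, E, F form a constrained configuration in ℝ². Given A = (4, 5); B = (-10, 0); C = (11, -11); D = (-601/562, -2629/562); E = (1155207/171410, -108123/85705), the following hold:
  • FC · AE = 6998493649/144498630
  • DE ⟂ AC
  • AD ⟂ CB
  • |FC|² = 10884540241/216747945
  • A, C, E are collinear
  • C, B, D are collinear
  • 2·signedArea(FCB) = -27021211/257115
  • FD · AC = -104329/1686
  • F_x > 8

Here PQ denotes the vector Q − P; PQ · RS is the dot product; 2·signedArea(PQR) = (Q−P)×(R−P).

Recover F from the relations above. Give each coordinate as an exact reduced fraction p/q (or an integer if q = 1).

1. F_x = 2097962/257115  [2·signedArea(FCB) = -27021211/257115 ∩ FC · AE = 6998493649/144498630]
2. F_y = -1159001/257115  [2·signedArea(FCB) = -27021211/257115 ∩ FC · AE = 6998493649/144498630]
   → F = (2097962/257115, -1159001/257115)

F = (2097962/257115, -1159001/257115)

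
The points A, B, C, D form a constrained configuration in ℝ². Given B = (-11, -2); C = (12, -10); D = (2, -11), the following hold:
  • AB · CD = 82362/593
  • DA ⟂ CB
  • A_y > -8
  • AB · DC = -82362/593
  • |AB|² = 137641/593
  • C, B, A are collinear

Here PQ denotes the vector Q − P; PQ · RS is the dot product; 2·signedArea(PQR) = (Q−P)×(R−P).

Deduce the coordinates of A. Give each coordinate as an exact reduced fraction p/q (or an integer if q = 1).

1. A_x = 2010/593  [C, B, A are collinear ∩ DA ⟂ CB]
2. A_y = -4154/593  [C, B, A are collinear ∩ DA ⟂ CB]
   → A = (2010/593, -4154/593)

A = (2010/593, -4154/593)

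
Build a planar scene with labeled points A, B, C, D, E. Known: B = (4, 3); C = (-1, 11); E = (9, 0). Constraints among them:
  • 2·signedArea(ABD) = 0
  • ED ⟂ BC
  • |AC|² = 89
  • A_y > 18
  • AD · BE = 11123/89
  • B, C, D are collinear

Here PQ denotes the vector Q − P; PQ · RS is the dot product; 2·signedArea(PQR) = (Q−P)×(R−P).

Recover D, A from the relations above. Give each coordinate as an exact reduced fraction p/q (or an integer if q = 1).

1. D_x = 601/89  [B, C, D are collinear ∩ ED ⟂ BC]
2. D_y = -125/89  [B, C, D are collinear ∩ ED ⟂ BC]
   → D = (601/89, -125/89)
3. A_x = -6  [2·signedArea(ABD) = 0 ∩ AD · BE = 11123/89]
4. A_y = 19  [2·signedArea(ABD) = 0 ∩ AD · BE = 11123/89]
   → A = (-6, 19)

A = (-6, 19)
D = (601/89, -125/89)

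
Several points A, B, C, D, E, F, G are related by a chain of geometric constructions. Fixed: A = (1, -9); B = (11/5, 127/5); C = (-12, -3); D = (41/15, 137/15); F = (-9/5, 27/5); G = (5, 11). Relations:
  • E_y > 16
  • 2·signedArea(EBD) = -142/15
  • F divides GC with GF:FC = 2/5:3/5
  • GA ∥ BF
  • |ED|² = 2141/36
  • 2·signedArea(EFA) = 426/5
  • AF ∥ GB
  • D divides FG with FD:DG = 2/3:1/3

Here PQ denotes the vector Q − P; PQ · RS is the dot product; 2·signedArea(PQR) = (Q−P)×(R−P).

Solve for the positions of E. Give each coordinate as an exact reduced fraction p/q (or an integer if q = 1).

1. E_x = 19/10  [2·signedArea(EFA) = 426/5 ∩ 2·signedArea(EBD) = -142/15]
2. E_y = 84/5  [2·signedArea(EFA) = 426/5 ∩ 2·signedArea(EBD) = -142/15]
   → E = (19/10, 84/5)

E = (19/10, 84/5)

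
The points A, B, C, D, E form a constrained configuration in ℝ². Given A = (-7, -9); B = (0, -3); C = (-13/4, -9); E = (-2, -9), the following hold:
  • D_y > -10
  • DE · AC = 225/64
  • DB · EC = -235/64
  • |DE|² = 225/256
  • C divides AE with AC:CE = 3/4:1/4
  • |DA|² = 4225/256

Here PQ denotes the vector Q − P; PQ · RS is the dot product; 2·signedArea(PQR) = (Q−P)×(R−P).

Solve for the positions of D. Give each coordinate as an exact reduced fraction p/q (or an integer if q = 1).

D = (-47/16, -9)

1. D_x = -47/16  [DB · EC = -235/64]
2. D_y = -9  [|DA|² = 4225/256]
   → D = (-47/16, -9)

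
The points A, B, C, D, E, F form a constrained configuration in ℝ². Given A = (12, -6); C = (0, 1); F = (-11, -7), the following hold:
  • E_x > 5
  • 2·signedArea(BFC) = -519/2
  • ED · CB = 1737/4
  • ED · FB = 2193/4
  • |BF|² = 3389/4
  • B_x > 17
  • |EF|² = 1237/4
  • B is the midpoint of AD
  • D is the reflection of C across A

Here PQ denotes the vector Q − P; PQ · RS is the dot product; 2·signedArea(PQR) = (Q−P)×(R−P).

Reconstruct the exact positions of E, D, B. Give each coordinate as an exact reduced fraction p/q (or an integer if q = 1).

1. D_x = 24  [D is the reflection of C across A]
2. D_y = -13  [D is the reflection of C across A]
   → D = (24, -13)
3. B_x = 18  [B is the midpoint of AD]
4. B_y = -19/2  [B is the midpoint of AD]
   → B = (18, -19/2)
5. E_x = 6  [ED · FB = 2193/4 ∩ ED · CB = 1737/4]
6. E_y = -5/2  [ED · FB = 2193/4 ∩ ED · CB = 1737/4]
   → E = (6, -5/2)

B = (18, -19/2)
D = (24, -13)
E = (6, -5/2)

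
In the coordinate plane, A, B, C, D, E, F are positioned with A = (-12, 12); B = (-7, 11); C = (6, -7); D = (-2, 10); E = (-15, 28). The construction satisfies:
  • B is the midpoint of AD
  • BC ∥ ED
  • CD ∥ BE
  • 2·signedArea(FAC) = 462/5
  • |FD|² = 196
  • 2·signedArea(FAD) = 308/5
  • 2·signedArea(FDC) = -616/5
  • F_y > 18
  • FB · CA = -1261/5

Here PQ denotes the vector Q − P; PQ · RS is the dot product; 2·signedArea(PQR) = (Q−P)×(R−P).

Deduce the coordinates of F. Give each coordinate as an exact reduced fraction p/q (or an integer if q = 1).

1. F_x = -66/5  [2·signedArea(FDC) = -616/5 ∩ 2·signedArea(FAC) = 462/5]
2. F_y = 92/5  [2·signedArea(FDC) = -616/5 ∩ 2·signedArea(FAC) = 462/5]
   → F = (-66/5, 92/5)

F = (-66/5, 92/5)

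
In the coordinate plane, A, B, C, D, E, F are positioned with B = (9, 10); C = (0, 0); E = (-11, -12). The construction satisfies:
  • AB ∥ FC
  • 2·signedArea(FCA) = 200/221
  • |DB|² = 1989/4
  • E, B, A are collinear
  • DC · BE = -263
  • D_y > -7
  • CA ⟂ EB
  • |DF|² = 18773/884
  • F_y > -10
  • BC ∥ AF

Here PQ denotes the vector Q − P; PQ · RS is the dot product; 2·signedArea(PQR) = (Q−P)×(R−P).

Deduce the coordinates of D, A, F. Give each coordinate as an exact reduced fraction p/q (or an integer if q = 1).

A = (-11/221, 10/221)
D = (-6, -13/2)
F = (-2000/221, -2200/221)

1. D_x = -6  [line 20·x + 22·y + 263 = 0 ∩ |DB|² = 1989/4]
2. D_y = -13/2  [line 20·x + 22·y + 263 = 0 ∩ |DB|² = 1989/4]
   → D = (-6, -13/2)
3. A_x = -11/221  [E, B, A are collinear ∩ CA ⟂ EB]
4. A_y = 10/221  [E, B, A are collinear ∩ CA ⟂ EB]
   → A = (-11/221, 10/221)
5. F_x = -2000/221  [AB ∥ FC ∩ BC ∥ AF]
6. F_y = -2200/221  [AB ∥ FC ∩ BC ∥ AF]
   → F = (-2000/221, -2200/221)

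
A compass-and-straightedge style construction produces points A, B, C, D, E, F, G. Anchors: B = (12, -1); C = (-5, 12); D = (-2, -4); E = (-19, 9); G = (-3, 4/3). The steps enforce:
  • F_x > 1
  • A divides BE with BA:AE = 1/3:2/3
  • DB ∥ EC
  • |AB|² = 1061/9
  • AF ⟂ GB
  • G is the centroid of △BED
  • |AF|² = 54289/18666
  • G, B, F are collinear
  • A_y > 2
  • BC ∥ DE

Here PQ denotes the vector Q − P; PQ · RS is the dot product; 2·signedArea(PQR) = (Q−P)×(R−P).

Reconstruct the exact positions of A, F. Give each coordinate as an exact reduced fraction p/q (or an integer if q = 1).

A = (5/3, 7/3)
F = (2913/2074, 4033/6222)

1. A_x = 5/3  [A divides BE with BA:AE = 1/3:2/3]
2. A_y = 7/3  [A divides BE with BA:AE = 1/3:2/3]
   → A = (5/3, 7/3)
3. F_x = 2913/2074  [G, B, F are collinear ∩ AF ⟂ GB]
4. F_y = 4033/6222  [G, B, F are collinear ∩ AF ⟂ GB]
   → F = (2913/2074, 4033/6222)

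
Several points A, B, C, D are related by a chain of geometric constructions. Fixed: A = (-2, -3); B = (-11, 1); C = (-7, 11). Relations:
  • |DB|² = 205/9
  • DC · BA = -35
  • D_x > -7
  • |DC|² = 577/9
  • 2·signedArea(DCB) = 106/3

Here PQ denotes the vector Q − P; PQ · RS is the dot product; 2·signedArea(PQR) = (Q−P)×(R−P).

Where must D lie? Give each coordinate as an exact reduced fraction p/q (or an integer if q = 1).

1. D_x = -20/3  [2·signedArea(DCB) = 106/3 ∩ DC · BA = -35]
2. D_y = 3  [2·signedArea(DCB) = 106/3 ∩ DC · BA = -35]
   → D = (-20/3, 3)

D = (-20/3, 3)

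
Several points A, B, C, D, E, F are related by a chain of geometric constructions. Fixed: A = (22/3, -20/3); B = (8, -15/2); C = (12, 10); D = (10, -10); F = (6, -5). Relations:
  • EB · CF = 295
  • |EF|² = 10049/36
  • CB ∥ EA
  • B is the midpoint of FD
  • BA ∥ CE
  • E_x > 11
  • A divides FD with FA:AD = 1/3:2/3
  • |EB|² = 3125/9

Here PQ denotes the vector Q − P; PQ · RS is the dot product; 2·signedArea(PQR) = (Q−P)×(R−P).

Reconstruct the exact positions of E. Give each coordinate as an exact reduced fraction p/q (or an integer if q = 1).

1. E_x = 34/3  [CB ∥ EA ∩ BA ∥ CE]
2. E_y = 65/6  [CB ∥ EA ∩ BA ∥ CE]
   → E = (34/3, 65/6)

E = (34/3, 65/6)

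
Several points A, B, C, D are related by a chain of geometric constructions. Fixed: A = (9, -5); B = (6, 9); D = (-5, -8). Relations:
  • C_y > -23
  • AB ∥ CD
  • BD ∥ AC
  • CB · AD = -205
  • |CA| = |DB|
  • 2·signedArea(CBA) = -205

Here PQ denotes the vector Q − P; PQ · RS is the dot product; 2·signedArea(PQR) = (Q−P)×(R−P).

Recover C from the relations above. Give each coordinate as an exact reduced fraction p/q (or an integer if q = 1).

1. C_x = -2  [AB ∥ CD ∩ BD ∥ AC]
2. C_y = -22  [AB ∥ CD ∩ BD ∥ AC]
   → C = (-2, -22)

C = (-2, -22)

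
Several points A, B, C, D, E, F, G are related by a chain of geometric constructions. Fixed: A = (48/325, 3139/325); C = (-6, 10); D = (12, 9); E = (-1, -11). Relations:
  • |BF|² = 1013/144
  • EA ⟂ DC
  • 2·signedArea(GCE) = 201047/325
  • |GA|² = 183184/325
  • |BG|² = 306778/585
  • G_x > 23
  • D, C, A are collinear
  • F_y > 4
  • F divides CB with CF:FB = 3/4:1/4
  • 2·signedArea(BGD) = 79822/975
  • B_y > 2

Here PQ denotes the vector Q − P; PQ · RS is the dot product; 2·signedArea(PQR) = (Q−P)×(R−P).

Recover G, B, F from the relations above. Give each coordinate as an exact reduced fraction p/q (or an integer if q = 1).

1. G_x = 7752/325  [line 21·x + 5·y + -176347/325 = 0 ∩ |GA|² = 183184/325]
2. G_y = 2711/325  [line 21·x + 5·y + -176347/325 = 0 ∩ |GA|² = 183184/325]
   → G = (7752/325, 2711/325)
3. B_x = 5/3  [line -214/325·x + -3852/325·y + 31886/975 = 0 ∩ |BG|² = 306778/585]
4. B_y = 8/3  [line -214/325·x + -3852/325·y + 31886/975 = 0 ∩ |BG|² = 306778/585]
   → B = (5/3, 8/3)
5. F_x = -1/4  [F divides CB with CF:FB = 3/4:1/4]
6. F_y = 9/2  [F divides CB with CF:FB = 3/4:1/4]
   → F = (-1/4, 9/2)

B = (5/3, 8/3)
F = (-1/4, 9/2)
G = (7752/325, 2711/325)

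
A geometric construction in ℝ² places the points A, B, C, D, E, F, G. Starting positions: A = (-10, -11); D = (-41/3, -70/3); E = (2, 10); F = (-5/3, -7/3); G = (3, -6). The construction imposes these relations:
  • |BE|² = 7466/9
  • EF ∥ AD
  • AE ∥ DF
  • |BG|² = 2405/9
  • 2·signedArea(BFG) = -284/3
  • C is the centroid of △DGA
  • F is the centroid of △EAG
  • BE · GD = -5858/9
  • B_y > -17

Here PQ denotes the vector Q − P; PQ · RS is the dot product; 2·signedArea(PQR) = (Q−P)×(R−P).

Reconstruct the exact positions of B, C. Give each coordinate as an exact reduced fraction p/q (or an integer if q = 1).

1. B_x = -29/3  [BE · GD = -5858/9 ∩ 2·signedArea(BFG) = -284/3]
2. B_y = -49/3  [BE · GD = -5858/9 ∩ 2·signedArea(BFG) = -284/3]
   → B = (-29/3, -49/3)
3. C_x = -62/9  [C is the centroid of △DGA]
4. C_y = -121/9  [C is the centroid of △DGA]
   → C = (-62/9, -121/9)

B = (-29/3, -49/3)
C = (-62/9, -121/9)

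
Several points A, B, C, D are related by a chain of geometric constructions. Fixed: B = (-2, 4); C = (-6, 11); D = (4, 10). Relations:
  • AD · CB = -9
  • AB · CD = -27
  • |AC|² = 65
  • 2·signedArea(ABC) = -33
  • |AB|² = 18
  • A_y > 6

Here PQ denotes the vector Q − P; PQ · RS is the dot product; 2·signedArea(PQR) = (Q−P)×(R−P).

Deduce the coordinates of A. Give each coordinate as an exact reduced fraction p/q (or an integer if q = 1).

1. A_x = 1  [2·signedArea(ABC) = -33 ∩ AD · CB = -9]
2. A_y = 7  [2·signedArea(ABC) = -33 ∩ AD · CB = -9]
   → A = (1, 7)

A = (1, 7)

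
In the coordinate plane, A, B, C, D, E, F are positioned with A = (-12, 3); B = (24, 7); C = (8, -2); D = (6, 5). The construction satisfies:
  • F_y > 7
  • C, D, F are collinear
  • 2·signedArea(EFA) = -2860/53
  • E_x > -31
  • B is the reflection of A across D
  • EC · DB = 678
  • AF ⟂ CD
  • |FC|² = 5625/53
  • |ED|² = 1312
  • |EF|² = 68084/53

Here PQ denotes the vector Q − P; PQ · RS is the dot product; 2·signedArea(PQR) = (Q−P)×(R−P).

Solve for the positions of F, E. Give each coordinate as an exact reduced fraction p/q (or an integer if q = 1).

1. F_x = 274/53  [C, D, F are collinear ∩ AF ⟂ CD]
2. F_y = 419/53  [C, D, F are collinear ∩ AF ⟂ CD]
   → F = (274/53, 419/53)
3. E_x = -30  [2·signedArea(EFA) = -2860/53 ∩ EC · DB = 678]
4. E_y = 1  [2·signedArea(EFA) = -2860/53 ∩ EC · DB = 678]
   → E = (-30, 1)

E = (-30, 1)
F = (274/53, 419/53)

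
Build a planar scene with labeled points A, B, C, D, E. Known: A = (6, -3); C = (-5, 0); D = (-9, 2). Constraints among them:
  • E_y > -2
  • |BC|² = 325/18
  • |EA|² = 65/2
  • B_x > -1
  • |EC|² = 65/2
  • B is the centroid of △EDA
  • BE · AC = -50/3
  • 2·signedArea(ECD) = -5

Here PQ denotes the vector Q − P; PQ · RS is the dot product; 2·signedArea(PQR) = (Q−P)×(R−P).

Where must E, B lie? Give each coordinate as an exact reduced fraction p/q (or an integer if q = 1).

1. E_x = 1/2  [line -2·x + -4·y + -5 = 0 ∩ |EA|² = 65/2]
2. E_y = -3/2  [line -2·x + -4·y + -5 = 0 ∩ |EA|² = 65/2]
   → E = (1/2, -3/2)
3. B_x = -5/6  [B is the centroid of △EDA]
4. B_y = -5/6  [B is the centroid of △EDA]
   → B = (-5/6, -5/6)

B = (-5/6, -5/6)
E = (1/2, -3/2)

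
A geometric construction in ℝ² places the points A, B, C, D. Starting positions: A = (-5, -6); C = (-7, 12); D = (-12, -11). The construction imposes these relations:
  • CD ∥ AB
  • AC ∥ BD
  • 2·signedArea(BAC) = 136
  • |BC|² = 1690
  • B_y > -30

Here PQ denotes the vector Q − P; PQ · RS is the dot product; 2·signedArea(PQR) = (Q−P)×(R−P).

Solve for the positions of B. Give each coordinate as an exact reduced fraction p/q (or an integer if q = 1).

B = (-10, -29)

1. B_x = -10  [AC ∥ BD ∩ CD ∥ AB]
2. B_y = -29  [AC ∥ BD ∩ CD ∥ AB]
   → B = (-10, -29)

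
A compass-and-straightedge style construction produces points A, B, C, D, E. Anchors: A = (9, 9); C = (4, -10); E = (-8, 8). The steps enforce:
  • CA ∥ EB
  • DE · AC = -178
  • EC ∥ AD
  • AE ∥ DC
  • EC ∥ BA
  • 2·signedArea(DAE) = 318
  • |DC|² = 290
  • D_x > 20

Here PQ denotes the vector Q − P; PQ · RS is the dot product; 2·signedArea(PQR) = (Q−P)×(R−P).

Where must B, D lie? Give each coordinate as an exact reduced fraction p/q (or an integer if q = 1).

1. B_x = -3  [EC ∥ BA ∩ CA ∥ EB]
2. B_y = 27  [EC ∥ BA ∩ CA ∥ EB]
   → B = (-3, 27)
3. D_x = 21  [AE ∥ DC ∩ EC ∥ AD]
4. D_y = -9  [AE ∥ DC ∩ EC ∥ AD]
   → D = (21, -9)

B = (-3, 27)
D = (21, -9)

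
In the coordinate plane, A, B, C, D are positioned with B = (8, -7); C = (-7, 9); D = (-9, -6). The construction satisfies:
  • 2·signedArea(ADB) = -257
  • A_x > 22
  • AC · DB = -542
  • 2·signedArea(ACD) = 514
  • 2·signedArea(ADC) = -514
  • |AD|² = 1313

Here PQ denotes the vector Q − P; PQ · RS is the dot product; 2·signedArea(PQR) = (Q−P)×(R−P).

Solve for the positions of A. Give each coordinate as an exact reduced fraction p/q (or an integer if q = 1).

A = (23, -23)

1. A_x = 23  [2·signedArea(ACD) = 514 ∩ 2·signedArea(ADB) = -257]
2. A_y = -23  [2·signedArea(ACD) = 514 ∩ 2·signedArea(ADB) = -257]
   → A = (23, -23)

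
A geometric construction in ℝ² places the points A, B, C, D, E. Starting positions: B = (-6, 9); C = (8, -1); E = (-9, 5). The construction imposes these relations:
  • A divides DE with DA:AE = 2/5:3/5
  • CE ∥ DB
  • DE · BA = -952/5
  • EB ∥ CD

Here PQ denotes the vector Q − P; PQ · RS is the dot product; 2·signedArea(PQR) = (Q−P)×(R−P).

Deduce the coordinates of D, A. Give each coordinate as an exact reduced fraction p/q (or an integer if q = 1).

A = (3, 19/5)
D = (11, 3)

1. D_x = 11  [CE ∥ DB ∩ EB ∥ CD]
2. D_y = 3  [CE ∥ DB ∩ EB ∥ CD]
   → D = (11, 3)
3. A_x = 3  [A divides DE with DA:AE = 2/5:3/5]
4. A_y = 19/5  [A divides DE with DA:AE = 2/5:3/5]
   → A = (3, 19/5)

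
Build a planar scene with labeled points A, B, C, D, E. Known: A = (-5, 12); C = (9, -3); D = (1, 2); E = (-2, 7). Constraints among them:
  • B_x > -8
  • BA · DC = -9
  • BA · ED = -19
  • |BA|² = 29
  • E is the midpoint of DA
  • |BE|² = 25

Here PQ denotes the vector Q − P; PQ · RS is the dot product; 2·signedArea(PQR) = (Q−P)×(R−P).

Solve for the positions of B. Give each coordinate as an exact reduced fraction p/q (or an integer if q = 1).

1. B_x = -7  [BA · DC = -9 ∩ BA · ED = -19]
2. B_y = 7  [BA · DC = -9 ∩ BA · ED = -19]
   → B = (-7, 7)

B = (-7, 7)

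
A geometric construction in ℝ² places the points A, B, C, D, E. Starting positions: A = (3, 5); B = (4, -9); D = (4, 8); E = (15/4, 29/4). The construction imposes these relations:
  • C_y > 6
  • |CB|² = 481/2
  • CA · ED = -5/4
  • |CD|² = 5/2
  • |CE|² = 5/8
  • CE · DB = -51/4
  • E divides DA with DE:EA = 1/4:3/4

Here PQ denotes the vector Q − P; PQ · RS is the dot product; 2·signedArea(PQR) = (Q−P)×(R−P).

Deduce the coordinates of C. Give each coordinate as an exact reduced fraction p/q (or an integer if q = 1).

C = (7/2, 13/2)

1. C_x = 7/2  [CE · DB = -51/4 ∩ CA · ED = -5/4]
2. C_y = 13/2  [CE · DB = -51/4 ∩ CA · ED = -5/4]
   → C = (7/2, 13/2)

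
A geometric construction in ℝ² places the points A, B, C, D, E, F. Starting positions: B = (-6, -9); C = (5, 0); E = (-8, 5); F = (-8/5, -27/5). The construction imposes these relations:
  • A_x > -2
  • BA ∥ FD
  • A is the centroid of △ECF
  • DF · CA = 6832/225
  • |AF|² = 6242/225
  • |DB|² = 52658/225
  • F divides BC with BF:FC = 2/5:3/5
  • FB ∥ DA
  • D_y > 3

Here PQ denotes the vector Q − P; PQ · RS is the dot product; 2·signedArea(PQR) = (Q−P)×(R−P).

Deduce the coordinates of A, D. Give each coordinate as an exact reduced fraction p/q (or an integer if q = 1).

1. A_x = -23/15  [A is the centroid of △ECF]
2. A_y = -2/15  [A is the centroid of △ECF]
   → A = (-23/15, -2/15)
3. D_x = 43/15  [FB ∥ DA ∩ BA ∥ FD]
4. D_y = 52/15  [FB ∥ DA ∩ BA ∥ FD]
   → D = (43/15, 52/15)

A = (-23/15, -2/15)
D = (43/15, 52/15)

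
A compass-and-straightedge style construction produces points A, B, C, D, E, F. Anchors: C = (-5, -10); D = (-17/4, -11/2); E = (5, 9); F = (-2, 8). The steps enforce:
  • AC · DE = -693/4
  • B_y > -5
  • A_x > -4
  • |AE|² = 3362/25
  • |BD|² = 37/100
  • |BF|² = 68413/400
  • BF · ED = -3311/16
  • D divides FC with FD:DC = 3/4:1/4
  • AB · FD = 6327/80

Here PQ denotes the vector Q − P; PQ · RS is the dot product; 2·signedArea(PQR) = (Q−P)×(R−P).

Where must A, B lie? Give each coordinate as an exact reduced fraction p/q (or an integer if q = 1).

1. B_x = -83/20  [line 37/4·x + 29/2·y + 1751/16 = 0 ∩ |BD|² = 37/100]
2. B_y = -49/10  [line 37/4·x + 29/2·y + 1751/16 = 0 ∩ |BD|² = 37/100]
   → B = (-83/20, -49/10)
3. A_x = -16/5  [AB · FD = 6327/80 ∩ AC · DE = -693/4]
4. A_y = 4/5  [AB · FD = 6327/80 ∩ AC · DE = -693/4]
   → A = (-16/5, 4/5)

A = (-16/5, 4/5)
B = (-83/20, -49/10)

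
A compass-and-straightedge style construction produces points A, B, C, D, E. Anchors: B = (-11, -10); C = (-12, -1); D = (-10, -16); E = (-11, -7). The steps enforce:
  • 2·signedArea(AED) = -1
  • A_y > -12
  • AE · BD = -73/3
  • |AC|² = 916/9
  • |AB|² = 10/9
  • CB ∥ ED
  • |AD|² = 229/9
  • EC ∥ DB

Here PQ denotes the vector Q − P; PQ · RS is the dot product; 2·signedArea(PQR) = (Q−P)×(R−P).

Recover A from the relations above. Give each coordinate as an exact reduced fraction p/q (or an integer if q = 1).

A = (-32/3, -11)

1. A_x = -32/3  [AE · BD = -73/3 ∩ 2·signedArea(AED) = -1]
2. A_y = -11  [AE · BD = -73/3 ∩ 2·signedArea(AED) = -1]
   → A = (-32/3, -11)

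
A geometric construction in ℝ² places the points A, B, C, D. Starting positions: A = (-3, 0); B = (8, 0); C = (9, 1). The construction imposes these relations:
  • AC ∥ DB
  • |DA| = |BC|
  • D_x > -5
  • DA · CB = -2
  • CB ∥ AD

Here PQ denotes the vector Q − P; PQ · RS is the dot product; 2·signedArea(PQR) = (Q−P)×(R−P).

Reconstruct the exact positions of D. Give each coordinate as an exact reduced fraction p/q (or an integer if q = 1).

1. D_x = -4  [AC ∥ DB ∩ CB ∥ AD]
2. D_y = -1  [AC ∥ DB ∩ CB ∥ AD]
   → D = (-4, -1)

D = (-4, -1)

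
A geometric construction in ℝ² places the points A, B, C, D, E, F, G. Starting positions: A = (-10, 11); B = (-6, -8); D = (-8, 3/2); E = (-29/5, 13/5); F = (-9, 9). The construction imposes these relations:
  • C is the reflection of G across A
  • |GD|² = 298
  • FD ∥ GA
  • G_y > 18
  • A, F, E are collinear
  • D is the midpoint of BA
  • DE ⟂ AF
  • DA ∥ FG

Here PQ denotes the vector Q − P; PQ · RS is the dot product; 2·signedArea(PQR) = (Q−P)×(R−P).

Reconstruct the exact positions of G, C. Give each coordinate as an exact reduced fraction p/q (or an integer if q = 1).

1. G_x = -11  [FD ∥ GA ∩ DA ∥ FG]
2. G_y = 37/2  [FD ∥ GA ∩ DA ∥ FG]
   → G = (-11, 37/2)
3. C_x = -9  [C is the reflection of G across A]
4. C_y = 7/2  [C is the reflection of G across A]
   → C = (-9, 7/2)

C = (-9, 7/2)
G = (-11, 37/2)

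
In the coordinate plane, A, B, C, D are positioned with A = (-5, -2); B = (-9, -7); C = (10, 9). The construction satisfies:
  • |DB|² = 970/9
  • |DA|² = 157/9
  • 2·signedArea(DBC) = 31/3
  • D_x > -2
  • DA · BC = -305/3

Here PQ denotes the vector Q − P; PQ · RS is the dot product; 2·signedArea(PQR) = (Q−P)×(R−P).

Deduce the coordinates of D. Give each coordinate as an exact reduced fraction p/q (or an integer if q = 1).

D = (-4/3, 0)

1. D_x = -4/3  [2·signedArea(DBC) = 31/3 ∩ DA · BC = -305/3]
2. D_y = 0  [2·signedArea(DBC) = 31/3 ∩ DA · BC = -305/3]
   → D = (-4/3, 0)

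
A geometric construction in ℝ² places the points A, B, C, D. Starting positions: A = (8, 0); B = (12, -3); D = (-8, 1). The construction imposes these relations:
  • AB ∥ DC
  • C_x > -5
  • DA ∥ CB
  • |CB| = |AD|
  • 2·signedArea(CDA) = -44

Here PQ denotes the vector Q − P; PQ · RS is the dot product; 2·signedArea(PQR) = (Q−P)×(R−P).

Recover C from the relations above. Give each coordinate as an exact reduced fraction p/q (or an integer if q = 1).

1. C_x = -4  [DA ∥ CB ∩ AB ∥ DC]
2. C_y = -2  [DA ∥ CB ∩ AB ∥ DC]
   → C = (-4, -2)

C = (-4, -2)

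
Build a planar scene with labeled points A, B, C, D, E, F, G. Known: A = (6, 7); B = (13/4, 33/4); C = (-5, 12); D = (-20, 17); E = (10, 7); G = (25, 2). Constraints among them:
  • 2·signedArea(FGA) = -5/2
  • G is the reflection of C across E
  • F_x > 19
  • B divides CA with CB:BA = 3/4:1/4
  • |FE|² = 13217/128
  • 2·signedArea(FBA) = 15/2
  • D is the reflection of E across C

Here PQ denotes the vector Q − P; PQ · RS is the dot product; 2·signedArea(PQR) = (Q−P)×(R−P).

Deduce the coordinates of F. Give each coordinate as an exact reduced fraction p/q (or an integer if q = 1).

F = (313/16, 57/16)

1. F_x = 313/16  [2·signedArea(FBA) = 15/2 ∩ 2·signedArea(FGA) = -5/2]
2. F_y = 57/16  [2·signedArea(FBA) = 15/2 ∩ 2·signedArea(FGA) = -5/2]
   → F = (313/16, 57/16)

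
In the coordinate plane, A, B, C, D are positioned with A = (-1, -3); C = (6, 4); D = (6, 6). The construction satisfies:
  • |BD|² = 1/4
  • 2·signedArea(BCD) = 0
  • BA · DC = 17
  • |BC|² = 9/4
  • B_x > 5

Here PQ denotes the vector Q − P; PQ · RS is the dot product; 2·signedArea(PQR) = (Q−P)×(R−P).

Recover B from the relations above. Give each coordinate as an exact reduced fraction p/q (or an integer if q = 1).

B = (6, 11/2)

1. B_x = 6  [2·signedArea(BCD) = 0 ∩ BA · DC = 17]
2. B_y = 11/2  [2·signedArea(BCD) = 0 ∩ BA · DC = 17]
   → B = (6, 11/2)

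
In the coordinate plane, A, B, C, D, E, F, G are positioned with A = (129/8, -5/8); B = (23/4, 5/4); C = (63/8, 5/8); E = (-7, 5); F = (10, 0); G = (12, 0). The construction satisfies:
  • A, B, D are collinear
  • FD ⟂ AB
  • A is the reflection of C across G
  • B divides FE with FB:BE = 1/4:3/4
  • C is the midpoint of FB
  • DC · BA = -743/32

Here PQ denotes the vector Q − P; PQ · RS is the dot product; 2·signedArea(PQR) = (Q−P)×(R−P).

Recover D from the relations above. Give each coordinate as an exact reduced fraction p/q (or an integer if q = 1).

1. D_x = 35870/3557  [A, B, D are collinear ∩ FD ⟂ AB]
2. D_y = 1660/3557  [A, B, D are collinear ∩ FD ⟂ AB]
   → D = (35870/3557, 1660/3557)

D = (35870/3557, 1660/3557)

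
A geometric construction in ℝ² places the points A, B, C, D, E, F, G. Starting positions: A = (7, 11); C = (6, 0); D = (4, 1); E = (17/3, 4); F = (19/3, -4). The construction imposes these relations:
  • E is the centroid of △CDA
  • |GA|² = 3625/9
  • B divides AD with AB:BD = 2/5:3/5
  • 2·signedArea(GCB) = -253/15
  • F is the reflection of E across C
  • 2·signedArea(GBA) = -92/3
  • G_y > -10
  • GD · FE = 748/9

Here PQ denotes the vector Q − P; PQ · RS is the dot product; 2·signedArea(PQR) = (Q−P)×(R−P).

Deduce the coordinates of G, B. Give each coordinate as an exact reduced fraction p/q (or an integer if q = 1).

1. G_x = 26/3  [line 2/3·x + -8·y + -700/9 = 0 ∩ |GA|² = 3625/9]
2. G_y = -9  [line 2/3·x + -8·y + -700/9 = 0 ∩ |GA|² = 3625/9]
   → G = (26/3, -9)
3. B_x = 29/5  [2·signedArea(GBA) = -92/3 ∩ B divides AD with AB:BD = 2/5:3/5]
4. B_y = 7  [2·signedArea(GBA) = -92/3 ∩ B divides AD with AB:BD = 2/5:3/5]
   → B = (29/5, 7)

B = (29/5, 7)
G = (26/3, -9)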